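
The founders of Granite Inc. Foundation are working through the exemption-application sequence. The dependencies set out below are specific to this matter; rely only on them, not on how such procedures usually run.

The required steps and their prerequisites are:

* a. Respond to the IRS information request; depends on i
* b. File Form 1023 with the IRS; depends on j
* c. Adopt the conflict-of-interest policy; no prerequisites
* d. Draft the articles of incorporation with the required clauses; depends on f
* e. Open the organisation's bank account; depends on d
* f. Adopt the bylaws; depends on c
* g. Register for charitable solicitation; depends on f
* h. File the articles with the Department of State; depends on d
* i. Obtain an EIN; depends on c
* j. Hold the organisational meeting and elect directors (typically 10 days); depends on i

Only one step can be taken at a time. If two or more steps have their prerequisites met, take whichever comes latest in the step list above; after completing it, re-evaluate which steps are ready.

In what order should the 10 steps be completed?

c has no prerequisites → c first.
Now i and f have their prerequisites met. i is listed later, so i next.
j and a now also ready, so the ready set is {j, f, a}; j is listed later → j.
b now also ready, so the ready set is {f, b, a}; f is listed later → f.
g, d, b and a are all available; g is listed later → g.
Ready: d, b and a. d is listed later → d.
h and e now also ready, so the ready set is {h, e, b, a}; h is listed later → h.
e, b and a are all available; e is listed later → e.
Ready: b and a. b is listed later → b.
a is the only step now ready → a.

c i j f g d h e b a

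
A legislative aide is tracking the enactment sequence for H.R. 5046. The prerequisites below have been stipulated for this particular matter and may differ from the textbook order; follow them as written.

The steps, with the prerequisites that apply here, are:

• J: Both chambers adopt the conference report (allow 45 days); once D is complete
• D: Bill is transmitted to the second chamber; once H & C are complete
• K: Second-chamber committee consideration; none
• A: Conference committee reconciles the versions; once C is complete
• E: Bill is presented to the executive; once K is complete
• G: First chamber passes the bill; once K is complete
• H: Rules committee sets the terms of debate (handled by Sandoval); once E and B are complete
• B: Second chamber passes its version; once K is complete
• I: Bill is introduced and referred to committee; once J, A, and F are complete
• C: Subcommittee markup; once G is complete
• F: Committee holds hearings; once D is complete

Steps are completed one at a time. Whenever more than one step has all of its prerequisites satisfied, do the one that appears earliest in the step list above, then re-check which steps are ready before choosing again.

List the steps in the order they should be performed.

K is the only step with nothing outstanding, so it goes first.
Now E, G and B have their prerequisites met. E is listed earlier, so E next.
Ready: G and B. G is listed earlier → G.
B and C are both available; B is listed earlier → B.
Ready: H and C. H is listed earlier → H.
That leaves C as the only ready step → C.
Ready: D and A. D is listed earlier → D.
J and F now also ready, so the ready set is {J, A, F}; J is listed earlier → J.
A and F are both available; A is listed earlier → A.
F is the only step now ready → F.
I needed J, A and F, now all done → I.

K E G B H C D J A F I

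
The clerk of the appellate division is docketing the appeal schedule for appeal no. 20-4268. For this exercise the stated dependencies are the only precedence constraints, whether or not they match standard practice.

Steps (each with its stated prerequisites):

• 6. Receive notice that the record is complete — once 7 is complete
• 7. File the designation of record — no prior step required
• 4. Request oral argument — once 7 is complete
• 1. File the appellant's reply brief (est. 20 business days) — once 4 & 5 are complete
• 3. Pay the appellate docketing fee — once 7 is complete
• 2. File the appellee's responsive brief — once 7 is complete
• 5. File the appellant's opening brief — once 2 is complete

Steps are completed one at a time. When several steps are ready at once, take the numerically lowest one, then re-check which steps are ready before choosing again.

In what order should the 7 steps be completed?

7 2 3 4 5 1 6

7 has no prerequisites → 7 first.
Now 2, 3, 4 and 6 have their prerequisites met. 2 has the earlier label, so 2 next.
5 now also ready, so the ready set is {3, 4, 5, 6}; 3 has the earlier label → 3.
Now 4, 5 and 6 have their prerequisites met. 4 has the earlier label, so 4 next.
Ready: 5 and 6. 5 has the earlier label → 5.
Now 1 and 6 have their prerequisites met. 1 has the earlier label, so 1 next.
That leaves 6 as the only ready step → 6.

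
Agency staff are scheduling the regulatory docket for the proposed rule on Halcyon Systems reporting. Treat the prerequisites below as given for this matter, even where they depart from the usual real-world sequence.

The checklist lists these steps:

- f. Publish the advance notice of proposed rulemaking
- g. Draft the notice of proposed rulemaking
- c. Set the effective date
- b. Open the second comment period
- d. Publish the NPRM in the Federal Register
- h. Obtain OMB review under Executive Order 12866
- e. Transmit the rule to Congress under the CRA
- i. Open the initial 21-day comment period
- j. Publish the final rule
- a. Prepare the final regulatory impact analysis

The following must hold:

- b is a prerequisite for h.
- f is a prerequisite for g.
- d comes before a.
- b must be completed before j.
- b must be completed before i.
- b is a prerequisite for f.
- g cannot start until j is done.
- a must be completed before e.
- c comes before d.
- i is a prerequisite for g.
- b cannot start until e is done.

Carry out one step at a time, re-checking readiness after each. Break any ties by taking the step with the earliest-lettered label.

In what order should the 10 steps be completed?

c, d, a, e, b, f, h, i, j, g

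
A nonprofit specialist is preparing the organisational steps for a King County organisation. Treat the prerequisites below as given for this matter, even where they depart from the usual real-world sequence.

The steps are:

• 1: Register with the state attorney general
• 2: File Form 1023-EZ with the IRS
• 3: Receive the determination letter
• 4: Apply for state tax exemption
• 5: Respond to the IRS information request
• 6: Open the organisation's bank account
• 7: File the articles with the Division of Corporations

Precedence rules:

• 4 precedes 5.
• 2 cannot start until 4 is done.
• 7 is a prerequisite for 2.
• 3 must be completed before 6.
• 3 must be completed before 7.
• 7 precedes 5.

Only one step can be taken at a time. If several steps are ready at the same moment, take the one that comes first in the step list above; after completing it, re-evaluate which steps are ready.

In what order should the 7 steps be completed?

Nothing is required for 1, 3 and 4. 1 is listed earlier → 1 first.
Now 3 and 4 have their prerequisites met. 3 is listed earlier, so 3 next.
4, 6 and 7 are all available; 4 is listed earlier → 4.
Ready: 6 and 7. 6 is listed earlier → 6.
Next only 7 has its prerequisites met → 7.
Now 2 and 5 have their prerequisites met. 2 is listed earlier, so 2 next.
5 needed 4 and 7, now all done → 5.

1, 3, 4, 6, 7, 2, 5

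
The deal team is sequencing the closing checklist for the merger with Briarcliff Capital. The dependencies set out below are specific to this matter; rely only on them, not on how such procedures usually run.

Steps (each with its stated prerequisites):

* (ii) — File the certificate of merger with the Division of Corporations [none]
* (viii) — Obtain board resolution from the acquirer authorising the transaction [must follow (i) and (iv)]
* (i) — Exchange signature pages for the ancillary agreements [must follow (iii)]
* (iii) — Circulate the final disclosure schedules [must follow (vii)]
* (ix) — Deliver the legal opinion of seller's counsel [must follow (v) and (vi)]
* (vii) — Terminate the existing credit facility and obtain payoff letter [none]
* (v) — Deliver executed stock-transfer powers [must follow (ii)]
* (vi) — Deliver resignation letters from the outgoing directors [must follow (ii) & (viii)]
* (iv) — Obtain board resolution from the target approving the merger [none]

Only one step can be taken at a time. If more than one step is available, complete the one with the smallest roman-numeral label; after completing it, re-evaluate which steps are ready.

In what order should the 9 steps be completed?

(ii), (iv), (v), (vii), (iii), (i), (viii), (vi), (ix)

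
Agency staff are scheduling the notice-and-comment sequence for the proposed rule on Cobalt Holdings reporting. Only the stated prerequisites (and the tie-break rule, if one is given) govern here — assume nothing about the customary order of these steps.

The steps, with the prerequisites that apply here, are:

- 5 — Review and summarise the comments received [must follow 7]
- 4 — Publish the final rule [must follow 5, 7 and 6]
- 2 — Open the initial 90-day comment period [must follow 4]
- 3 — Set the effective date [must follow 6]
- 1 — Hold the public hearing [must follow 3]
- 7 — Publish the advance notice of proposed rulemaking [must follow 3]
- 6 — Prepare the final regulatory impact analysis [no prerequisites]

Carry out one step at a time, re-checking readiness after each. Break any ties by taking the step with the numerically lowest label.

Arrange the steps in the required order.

6, 3, 1, 7, 5, 4, 2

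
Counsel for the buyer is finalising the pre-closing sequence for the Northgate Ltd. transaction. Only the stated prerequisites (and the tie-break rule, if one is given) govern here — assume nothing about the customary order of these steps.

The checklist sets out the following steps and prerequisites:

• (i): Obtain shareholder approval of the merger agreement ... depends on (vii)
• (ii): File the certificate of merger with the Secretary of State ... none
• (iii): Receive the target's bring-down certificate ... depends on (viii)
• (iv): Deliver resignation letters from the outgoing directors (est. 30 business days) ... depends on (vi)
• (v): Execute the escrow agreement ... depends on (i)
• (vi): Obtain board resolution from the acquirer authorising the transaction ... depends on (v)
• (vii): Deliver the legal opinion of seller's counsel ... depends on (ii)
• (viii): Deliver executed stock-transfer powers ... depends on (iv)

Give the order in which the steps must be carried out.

(ii) has no prerequisites → (ii) first.
(vii) needed (ii), now all done → (vii).
(i) needed (vii), now all done → (i).
(v) is the only step now ready → (v).
(vi) is the only step now ready → (vi).
(iv) is the only step now ready → (iv).
(viii) needed (iv), now all done → (viii).
(iii) needed (viii), now all done → (iii).

(ii), (vii), (i), (v), (vi), (iv), (viii), (iii)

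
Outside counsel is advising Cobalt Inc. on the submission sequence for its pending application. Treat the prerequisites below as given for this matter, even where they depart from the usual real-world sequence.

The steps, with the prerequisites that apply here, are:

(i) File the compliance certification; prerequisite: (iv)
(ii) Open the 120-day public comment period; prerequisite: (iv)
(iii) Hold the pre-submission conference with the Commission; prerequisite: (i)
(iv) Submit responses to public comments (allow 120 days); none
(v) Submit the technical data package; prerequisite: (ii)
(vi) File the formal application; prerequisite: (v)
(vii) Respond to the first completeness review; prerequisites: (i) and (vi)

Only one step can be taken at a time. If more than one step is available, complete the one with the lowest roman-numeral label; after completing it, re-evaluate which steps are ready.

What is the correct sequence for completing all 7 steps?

(iv) has no prerequisites → (iv) first.
Ready: (i) and (ii). (i) has the earlier label → (i).
(iii) now also ready, so the ready set is {(ii), (iii)}; (ii) has the earlier label → (ii).
(v) now also ready, so the ready set is {(iii), (v)}; (iii) has the earlier label → (iii).
Next only (v) has its prerequisites met → (v).
(vi) needed (v), now all done → (vi).
(vii) needed (i) and (vi), now all done → (vii).

(iv), (i), (ii), (iii), (v), (vi), (vii)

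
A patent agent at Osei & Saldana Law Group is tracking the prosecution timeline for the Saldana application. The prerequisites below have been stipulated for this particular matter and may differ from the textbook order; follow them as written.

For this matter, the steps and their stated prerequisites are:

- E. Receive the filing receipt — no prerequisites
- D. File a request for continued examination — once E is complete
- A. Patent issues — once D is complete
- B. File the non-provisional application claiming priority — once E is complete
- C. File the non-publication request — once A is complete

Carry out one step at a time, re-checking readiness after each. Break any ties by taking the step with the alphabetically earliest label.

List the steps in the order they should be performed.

E → B → D → A → C

Only E has no prerequisites, so it is first.
B and D are both available; B has the earlier label → B.
Next only D has its prerequisites met → D.
That leaves A as the only ready step → A.
C needed A, now all done → C.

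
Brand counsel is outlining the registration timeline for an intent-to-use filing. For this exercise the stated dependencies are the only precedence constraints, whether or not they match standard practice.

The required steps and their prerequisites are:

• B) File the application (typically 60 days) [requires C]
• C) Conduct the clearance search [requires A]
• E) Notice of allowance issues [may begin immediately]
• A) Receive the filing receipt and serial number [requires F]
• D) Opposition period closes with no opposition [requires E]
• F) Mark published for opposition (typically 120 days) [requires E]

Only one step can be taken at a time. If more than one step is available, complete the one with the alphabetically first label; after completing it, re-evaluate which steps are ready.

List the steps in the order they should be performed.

E is the only step with nothing outstanding, so it goes first.
Now D and F have their prerequisites met. D has the earlier label, so D next.
F needed E, now all done → F.
A is the only step now ready → A.
C needed A, now all done → C.
That leaves B as the only ready step → B.

E, D, F, A, C, B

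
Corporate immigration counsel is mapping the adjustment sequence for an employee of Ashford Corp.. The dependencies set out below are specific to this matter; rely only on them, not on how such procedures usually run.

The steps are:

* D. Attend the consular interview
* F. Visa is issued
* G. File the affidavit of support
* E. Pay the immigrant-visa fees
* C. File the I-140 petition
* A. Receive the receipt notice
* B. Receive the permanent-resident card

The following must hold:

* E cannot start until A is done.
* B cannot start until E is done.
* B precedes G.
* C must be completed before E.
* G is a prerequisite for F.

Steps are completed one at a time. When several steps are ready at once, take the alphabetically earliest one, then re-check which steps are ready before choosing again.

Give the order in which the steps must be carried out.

A, C and D have no prerequisites; A has the earlier label, so A is first.
Ready: C and D. C has the earlier label → C.
E now also ready, so the ready set is {D, E}; D has the earlier label → D.
Next only E has its prerequisites met → E.
That leaves B as the only ready step → B.
Next only G has its prerequisites met → G.
F needed G, now all done → F.

A C D E B G F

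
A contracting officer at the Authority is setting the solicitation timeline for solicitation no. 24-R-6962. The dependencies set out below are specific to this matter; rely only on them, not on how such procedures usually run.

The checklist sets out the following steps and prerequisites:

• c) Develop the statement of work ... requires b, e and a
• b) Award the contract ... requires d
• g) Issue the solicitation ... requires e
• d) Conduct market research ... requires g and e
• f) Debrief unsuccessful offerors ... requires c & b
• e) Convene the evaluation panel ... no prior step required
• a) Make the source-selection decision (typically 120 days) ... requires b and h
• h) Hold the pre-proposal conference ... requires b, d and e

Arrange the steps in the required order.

e → g → d → b → h → a → c → f

e is the only step with nothing outstanding, so it goes first.
g needed e, now all done → g.
d is the only step now ready → d.
That leaves b as the only ready step → b.
h is the only step now ready → h.
a needed b and h, now all done → a.
Next only c has its prerequisites met → c.
f needed c and b, now all done → f.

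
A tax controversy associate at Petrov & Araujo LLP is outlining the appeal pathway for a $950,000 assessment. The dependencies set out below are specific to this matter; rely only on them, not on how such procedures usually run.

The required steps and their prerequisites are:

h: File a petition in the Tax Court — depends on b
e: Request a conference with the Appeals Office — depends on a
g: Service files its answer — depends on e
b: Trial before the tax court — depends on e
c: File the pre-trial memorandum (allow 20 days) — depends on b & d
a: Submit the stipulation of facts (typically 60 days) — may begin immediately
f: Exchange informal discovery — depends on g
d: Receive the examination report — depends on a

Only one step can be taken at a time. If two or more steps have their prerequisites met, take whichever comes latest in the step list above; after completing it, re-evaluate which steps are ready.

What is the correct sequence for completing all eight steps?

a → d → e → b → c → g → f → h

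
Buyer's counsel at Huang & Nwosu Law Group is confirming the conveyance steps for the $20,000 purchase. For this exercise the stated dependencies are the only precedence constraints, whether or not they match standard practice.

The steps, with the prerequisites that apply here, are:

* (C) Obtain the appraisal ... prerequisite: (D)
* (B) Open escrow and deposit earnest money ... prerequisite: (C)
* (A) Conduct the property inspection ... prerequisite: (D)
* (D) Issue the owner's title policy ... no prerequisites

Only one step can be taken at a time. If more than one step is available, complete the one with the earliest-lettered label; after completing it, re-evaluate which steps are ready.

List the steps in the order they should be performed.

(D) → (A) → (C) → (B)

(D) is the only step with nothing outstanding, so it goes first.
(A) and (C) are both available; (A) has the earlier label → (A).
(C) needed (D), now all done → (C).
(B) needed (C), now all done → (B).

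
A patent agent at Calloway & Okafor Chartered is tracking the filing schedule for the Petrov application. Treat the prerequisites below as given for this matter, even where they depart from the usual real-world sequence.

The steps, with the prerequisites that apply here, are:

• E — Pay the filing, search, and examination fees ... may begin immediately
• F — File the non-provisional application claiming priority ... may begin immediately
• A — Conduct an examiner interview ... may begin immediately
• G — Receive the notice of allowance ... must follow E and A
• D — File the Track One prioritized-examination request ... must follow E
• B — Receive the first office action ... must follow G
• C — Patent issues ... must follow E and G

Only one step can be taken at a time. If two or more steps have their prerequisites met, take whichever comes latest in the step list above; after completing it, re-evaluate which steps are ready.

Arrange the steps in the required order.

A, F, E, D, G, C, B

A, F and E have no prerequisites; A is listed later, so A is first.
Now F and E have their prerequisites met. F is listed later, so F next.
E is the only step now ready → E.
Now D and G have their prerequisites met. D is listed later, so D next.
G needed A and E, now all done → G.
Ready: C and B. C is listed later → C.
B is the only step now ready → B.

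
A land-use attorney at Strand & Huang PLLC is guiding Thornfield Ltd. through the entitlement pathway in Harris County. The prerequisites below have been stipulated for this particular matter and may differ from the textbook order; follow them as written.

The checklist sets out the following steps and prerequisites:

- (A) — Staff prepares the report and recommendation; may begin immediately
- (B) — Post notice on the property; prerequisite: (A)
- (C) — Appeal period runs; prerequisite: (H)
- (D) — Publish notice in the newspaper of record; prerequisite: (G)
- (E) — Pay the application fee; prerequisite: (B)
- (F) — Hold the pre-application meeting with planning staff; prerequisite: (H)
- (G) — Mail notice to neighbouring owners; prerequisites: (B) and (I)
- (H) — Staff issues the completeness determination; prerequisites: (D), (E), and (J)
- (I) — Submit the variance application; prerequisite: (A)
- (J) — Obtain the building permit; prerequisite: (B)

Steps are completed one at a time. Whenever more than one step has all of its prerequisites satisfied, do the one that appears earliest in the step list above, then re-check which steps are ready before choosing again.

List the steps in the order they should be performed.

(A), (B), (E), (I), (G), (D), (J), (H), (C), (F)

(A) is the only step with nothing outstanding, so it goes first.
Now (B) and (I) have their prerequisites met. (B) is listed earlier, so (B) next.
Now (E), (I) and (J) have their prerequisites met. (E) is listed earlier, so (E) next.
Now (I) and (J) have their prerequisites met. (I) is listed earlier, so (I) next.
(G) and (J) are both available; (G) is listed earlier → (G).
Now (D) and (J) have their prerequisites met. (D) is listed earlier, so (D) next.
(J) needed (B), now all done → (J).
That leaves (H) as the only ready step → (H).
(C) and (F) are both available; (C) is listed earlier → (C).
Next only (F) has its prerequisites met → (F).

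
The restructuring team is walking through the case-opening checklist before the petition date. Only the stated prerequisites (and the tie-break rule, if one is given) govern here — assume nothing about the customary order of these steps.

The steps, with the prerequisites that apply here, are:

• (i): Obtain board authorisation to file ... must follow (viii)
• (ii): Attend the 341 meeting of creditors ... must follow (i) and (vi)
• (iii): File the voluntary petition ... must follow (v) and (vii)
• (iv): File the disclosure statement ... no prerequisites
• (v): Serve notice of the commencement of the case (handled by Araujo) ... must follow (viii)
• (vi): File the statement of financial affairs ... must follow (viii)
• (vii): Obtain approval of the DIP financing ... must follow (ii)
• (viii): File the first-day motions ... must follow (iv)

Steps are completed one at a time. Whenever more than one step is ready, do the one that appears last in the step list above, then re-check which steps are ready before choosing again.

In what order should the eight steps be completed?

(iv) (viii) (vi) (v) (i) (ii) (vii) (iii)

Only (iv) has no prerequisites, so it is first.
That leaves (viii) as the only ready step → (viii).
(vi), (v) and (i) are all available; (vi) is listed later → (vi).
Now (v) and (i) have their prerequisites met. (v) is listed later, so (v) next.
Next only (i) has its prerequisites met → (i).
(ii) needed (vi) and (i), now all done → (ii).
(vii) is the only step now ready → (vii).
(iii) is the only step now ready → (iii).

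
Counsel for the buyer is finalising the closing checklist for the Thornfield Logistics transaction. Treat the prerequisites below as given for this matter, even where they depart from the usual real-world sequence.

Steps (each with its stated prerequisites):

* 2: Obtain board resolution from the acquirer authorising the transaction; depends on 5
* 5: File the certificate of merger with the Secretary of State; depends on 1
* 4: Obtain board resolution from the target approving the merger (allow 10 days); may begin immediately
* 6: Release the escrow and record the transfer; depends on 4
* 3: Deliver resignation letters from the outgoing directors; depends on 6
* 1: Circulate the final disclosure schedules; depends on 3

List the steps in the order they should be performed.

4 is the only step with nothing outstanding, so it goes first.
6 needed 4, now all done → 6.
3 needed 6, now all done → 3.
1 needed 3, now all done → 1.
5 needed 1, now all done → 5.
That leaves 2 as the only ready step → 2.

4, 6, 3, 1, 5, 2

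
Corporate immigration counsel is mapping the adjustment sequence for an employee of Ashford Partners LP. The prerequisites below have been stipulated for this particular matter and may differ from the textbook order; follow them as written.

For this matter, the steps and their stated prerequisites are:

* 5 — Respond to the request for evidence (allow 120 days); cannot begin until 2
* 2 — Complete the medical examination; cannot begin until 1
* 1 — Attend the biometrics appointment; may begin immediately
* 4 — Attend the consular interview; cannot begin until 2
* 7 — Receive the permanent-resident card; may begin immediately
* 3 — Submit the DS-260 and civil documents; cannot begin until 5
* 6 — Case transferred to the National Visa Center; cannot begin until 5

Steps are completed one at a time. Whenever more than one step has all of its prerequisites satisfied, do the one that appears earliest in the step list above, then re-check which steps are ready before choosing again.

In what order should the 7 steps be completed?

1 → 2 → 5 → 4 → 7 → 3 → 6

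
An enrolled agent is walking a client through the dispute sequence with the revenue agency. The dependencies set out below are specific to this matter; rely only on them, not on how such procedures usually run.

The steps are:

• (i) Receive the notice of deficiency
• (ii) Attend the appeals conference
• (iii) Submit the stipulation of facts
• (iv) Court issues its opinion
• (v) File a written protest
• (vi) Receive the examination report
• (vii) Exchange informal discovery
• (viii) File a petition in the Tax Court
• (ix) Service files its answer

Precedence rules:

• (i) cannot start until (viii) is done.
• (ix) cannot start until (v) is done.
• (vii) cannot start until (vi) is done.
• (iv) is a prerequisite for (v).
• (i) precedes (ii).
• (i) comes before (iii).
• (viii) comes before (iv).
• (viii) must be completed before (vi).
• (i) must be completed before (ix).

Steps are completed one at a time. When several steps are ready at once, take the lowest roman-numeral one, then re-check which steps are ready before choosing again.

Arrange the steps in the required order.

(viii) has no prerequisites → (viii) first.
Now (i), (iv) and (vi) have their prerequisites met. (i) has the earlier label, so (i) next.
(ii), (iii), (iv) and (vi) are all available; (ii) has the earlier label → (ii).
Now (iii), (iv) and (vi) have their prerequisites met. (iii) has the earlier label, so (iii) next.
(iv) and (vi) are both available; (iv) has the earlier label → (iv).
Ready: (v) and (vi). (v) has the earlier label → (v).
Ready: (vi) and (ix). (vi) has the earlier label → (vi).
(vii) and (ix) are both available; (vii) has the earlier label → (vii).
Next only (ix) has its prerequisites met → (ix).

(viii) (i) (ii) (iii) (iv) (v) (vi) (vii) (ix)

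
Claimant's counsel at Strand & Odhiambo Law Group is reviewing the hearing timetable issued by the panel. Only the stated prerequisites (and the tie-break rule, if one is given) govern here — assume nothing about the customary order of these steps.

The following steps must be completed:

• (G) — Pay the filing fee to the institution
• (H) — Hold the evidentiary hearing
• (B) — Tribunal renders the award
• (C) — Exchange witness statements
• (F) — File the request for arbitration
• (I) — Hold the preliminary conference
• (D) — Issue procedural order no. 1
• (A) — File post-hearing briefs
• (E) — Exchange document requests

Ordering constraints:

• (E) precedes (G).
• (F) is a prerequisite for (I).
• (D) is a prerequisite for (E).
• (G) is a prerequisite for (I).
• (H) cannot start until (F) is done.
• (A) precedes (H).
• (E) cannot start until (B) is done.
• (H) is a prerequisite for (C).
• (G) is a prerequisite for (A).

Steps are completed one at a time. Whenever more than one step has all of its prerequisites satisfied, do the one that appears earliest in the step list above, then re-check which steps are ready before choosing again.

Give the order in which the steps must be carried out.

(B), (F), (D), (E), (G), (I), (A), (H), (C)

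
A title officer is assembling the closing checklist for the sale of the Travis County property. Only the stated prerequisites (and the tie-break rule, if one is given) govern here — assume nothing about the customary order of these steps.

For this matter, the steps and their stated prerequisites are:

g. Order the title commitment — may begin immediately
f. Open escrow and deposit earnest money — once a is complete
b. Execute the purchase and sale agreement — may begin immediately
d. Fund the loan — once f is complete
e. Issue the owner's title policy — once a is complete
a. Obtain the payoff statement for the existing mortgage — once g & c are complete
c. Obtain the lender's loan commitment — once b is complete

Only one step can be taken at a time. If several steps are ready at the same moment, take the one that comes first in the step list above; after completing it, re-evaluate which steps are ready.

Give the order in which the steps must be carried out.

Nothing is required for g and b. g is listed earlier → g first.
Next only b has its prerequisites met → b.
That leaves c as the only ready step → c.
That leaves a as the only ready step → a.
Now f and e have their prerequisites met. f is listed earlier, so f next.
d and e are both available; d is listed earlier → d.
e is the only step now ready → e.

g, b, c, a, f, d, e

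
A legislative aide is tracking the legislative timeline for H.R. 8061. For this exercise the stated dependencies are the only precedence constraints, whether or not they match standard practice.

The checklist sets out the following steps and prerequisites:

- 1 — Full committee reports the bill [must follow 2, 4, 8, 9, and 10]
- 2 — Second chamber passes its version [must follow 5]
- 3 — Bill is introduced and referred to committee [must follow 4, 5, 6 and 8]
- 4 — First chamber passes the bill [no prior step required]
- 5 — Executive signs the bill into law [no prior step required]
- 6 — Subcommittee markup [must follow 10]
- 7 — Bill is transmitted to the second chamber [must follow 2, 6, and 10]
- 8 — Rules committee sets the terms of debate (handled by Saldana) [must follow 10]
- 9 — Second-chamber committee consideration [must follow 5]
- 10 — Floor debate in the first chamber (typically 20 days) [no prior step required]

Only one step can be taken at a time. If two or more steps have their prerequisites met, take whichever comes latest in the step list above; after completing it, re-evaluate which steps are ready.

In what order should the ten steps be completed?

10, 8, 6, 5, 9, 4, 3, 2, 7, 1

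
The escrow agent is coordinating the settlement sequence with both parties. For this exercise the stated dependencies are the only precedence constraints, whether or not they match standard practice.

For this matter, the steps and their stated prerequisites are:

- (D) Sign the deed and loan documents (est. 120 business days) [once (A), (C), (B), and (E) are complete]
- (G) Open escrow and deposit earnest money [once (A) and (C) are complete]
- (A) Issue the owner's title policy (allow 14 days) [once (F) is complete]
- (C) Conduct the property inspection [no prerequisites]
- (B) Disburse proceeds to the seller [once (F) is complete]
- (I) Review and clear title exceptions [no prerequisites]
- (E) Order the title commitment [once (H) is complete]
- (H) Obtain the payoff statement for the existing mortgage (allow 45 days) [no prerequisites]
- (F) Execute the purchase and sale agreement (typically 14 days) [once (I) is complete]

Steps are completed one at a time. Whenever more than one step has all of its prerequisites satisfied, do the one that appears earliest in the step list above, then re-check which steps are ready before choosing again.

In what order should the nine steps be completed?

Nothing is required for (C), (I) and (H). (C) is listed earlier → (C) first.
Now (I) and (H) have their prerequisites met. (I) is listed earlier, so (I) next.
(F) now also ready, so the ready set is {(H), (F)}; (H) is listed earlier → (H).
(E) now also ready, so the ready set is {(E), (F)}; (E) is listed earlier → (E).
That leaves (F) as the only ready step → (F).
Now (A) and (B) have their prerequisites met. (A) is listed earlier, so (A) next.
(G) now also ready, so the ready set is {(G), (B)}; (G) is listed earlier → (G).
(B) needed (F), now all done → (B).
(D) is the only step now ready → (D).

(C) (I) (H) (E) (F) (A) (G) (B) (D)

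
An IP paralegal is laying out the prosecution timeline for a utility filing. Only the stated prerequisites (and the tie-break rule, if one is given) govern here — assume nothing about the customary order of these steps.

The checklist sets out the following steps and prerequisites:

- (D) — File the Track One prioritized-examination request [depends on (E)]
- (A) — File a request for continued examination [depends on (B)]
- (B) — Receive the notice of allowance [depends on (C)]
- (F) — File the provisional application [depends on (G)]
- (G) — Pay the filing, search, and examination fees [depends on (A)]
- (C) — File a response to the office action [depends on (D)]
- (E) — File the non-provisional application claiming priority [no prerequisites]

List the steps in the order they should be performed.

(E) → (D) → (C) → (B) → (A) → (G) → (F)

(E) has no prerequisites → (E) first.
That leaves (D) as the only ready step → (D).
(C) is the only step now ready → (C).
(B) is the only step now ready → (B).
(A) needed (B), now all done → (A).
Next only (G) has its prerequisites met → (G).
(F) needed (G), now all done → (F).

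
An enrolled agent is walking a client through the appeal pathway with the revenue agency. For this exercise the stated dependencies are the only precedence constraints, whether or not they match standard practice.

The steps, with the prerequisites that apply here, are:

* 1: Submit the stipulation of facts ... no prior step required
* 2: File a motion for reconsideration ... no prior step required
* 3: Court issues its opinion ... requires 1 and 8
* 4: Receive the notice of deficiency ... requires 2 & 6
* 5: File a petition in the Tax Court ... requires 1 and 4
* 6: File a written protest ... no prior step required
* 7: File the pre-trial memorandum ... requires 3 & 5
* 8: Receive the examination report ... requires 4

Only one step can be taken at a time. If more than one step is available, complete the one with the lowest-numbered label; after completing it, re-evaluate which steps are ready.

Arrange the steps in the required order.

1 2 6 4 5 8 3 7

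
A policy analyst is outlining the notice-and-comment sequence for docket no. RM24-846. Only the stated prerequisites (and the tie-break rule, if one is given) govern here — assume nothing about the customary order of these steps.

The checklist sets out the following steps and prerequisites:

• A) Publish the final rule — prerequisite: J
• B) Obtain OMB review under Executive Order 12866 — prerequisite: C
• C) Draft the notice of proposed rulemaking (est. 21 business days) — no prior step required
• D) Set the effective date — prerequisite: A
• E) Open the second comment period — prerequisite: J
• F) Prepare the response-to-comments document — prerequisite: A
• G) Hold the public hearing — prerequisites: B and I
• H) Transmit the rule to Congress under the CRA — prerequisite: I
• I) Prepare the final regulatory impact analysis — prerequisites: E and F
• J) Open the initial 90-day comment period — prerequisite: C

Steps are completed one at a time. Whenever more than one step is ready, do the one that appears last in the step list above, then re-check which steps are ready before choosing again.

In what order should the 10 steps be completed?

C, J, E, B, A, F, I, H, G, D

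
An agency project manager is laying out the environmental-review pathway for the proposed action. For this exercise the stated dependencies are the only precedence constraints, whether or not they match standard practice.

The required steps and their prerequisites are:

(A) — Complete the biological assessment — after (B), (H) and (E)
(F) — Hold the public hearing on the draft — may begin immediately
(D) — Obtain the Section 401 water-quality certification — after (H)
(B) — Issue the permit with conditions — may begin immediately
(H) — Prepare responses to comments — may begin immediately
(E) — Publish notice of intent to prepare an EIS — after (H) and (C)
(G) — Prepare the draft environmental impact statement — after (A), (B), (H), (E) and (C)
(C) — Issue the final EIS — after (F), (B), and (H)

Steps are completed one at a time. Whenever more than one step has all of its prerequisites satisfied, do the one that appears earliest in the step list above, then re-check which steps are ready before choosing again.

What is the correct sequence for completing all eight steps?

(F) → (B) → (H) → (D) → (C) → (E) → (A) → (G)

(F), (B) and (H) have no prerequisites; (F) is listed earlier, so (F) is first.
Now (B) and (H) have their prerequisites met. (B) is listed earlier, so (B) next.
(H) is the only step now ready → (H).
Now (D) and (C) have their prerequisites met. (D) is listed earlier, so (D) next.
(C) needed (F), (B) and (H), now all done → (C).
(E) needed (H) and (C), now all done → (E).
That leaves (A) as the only ready step → (A).
Next only (G) has its prerequisites met → (G).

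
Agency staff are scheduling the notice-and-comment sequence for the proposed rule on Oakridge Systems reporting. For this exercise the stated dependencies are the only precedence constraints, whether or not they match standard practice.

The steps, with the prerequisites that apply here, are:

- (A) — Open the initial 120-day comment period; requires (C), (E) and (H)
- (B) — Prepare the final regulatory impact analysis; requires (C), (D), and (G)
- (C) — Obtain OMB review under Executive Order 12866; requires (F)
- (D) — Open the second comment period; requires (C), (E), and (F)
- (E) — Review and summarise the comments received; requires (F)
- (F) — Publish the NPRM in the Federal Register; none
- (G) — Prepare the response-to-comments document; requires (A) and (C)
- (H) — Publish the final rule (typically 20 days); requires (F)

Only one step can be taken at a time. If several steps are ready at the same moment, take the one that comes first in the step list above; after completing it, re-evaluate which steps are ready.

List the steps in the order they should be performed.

(F) is the only step with nothing outstanding, so it goes first.
Now (C), (E) and (H) have their prerequisites met. (C) is listed earlier, so (C) next.
Now (E) and (H) have their prerequisites met. (E) is listed earlier, so (E) next.
Now (D) and (H) have their prerequisites met. (D) is listed earlier, so (D) next.
(H) needed (F), now all done → (H).
(A) needed (C), (E) and (H), now all done → (A).
(G) needed (A) and (C), now all done → (G).
(B) needed (C), (D) and (G), now all done → (B).

(F) (C) (E) (D) (H) (A) (G) (B)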